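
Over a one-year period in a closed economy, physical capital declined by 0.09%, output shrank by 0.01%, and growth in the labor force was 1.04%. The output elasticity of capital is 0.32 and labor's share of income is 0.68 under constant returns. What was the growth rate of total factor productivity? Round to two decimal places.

-0.69%

Labor's share = 1 − 0.32 = 0.68.
Physical capital: 0.32 × (-0.09) = -0.0288 pp.
The labor force: 0.68 × 1.04 = 0.7072 pp.
TFP growth = -0.01 − 0.6784 = -0.6884%.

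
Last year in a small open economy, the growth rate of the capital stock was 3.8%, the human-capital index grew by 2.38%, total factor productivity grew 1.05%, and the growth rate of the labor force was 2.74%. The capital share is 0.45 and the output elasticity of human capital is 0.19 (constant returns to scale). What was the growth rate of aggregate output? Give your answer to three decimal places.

Aggregate output grew 4.199%.

Labor's share = 1 − 0.45 − 0.19 = 0.36.
The capital stock: 0.45 × 3.8 = 1.71 pp.
The human-capital index: 0.19 × 2.38 = 0.4522 pp.
The labor force: 0.36 × 2.74 = 0.9864 pp.
Output growth = 1.05 + 3.1486 = 4.1986%.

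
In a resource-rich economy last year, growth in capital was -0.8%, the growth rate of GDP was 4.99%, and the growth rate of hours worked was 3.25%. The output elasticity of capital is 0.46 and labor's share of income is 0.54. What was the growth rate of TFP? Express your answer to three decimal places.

TFP grew 3.603%.

Labor's share = 1 − 0.46 = 0.54.
Capital: 0.46 × (-0.8) = -0.368 pp.
Hours worked: 0.54 × 3.25 = 1.755 pp.
TFP growth = 4.99 − 1.387 = 3.603%.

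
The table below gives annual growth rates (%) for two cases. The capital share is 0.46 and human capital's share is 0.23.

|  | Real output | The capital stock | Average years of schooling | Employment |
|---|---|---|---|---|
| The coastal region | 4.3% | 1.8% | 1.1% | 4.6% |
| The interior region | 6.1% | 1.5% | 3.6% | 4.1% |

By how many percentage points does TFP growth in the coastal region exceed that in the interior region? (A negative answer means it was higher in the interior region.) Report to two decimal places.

Labor's share = 1 − 0.46 − 0.23 = 0.31.
The coastal region: TFP = 4.3 − 0.828 − 0.253 − 1.426 = 1.793%.
The interior region: TFP = 6.1 − 0.69 − 0.828 − 1.271 = 3.311%.
Difference = 1.793 − (3.311) = -1.518 pp.

-1.52 percentage points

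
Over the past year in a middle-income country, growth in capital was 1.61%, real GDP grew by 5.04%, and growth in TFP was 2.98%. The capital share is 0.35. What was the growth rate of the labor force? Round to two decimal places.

Labor's share = 1 − 0.35 = 0.65.
gY = gA + 0.35×1.61 + 0.65×g.
0.65×g = 5.04 − 2.98 − 0.5635 = 1.4965.
g = 1.4965 / 0.65 = 2.3023%.

2.30%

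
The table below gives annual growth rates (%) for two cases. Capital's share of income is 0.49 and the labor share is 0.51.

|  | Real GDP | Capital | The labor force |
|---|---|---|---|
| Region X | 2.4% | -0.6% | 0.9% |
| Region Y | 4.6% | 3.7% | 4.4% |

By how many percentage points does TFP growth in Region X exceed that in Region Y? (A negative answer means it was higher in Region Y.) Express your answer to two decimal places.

Labor's share = 1 − 0.49 = 0.51.
Region X: TFP = 2.4 + 0.294 − 0.459 = 2.235%.
Region Y: TFP = 4.6 − 1.813 − 2.244 = 0.543%.
Difference = 2.235 − (0.543) = 1.692 pp.

1.69 percentage points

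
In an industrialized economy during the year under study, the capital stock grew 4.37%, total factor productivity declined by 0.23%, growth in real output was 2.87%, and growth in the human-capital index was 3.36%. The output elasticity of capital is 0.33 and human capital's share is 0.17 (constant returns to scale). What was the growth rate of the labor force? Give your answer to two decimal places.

The labor force growth was 2.17%.

Labor's share = 1 − 0.33 − 0.17 = 0.5.
gY = gA + 0.33×4.37 + 0.17×3.36 + 0.5×g.
0.5×g = 2.87 + 0.23 − 2.0133 = 1.0867.
g = 1.0867 / 0.5 = 2.1734%.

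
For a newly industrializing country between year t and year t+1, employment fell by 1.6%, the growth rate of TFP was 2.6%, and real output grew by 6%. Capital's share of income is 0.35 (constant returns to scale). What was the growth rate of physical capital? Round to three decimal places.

Labor's share = 1 − 0.35 = 0.65.
gY = gA + 0.65×(-1.6) + 0.35×g.
0.35×g = 6 − 2.6 + 1.04 = 4.44.
g = 4.44 / 0.35 = 12.68571%.

12.686%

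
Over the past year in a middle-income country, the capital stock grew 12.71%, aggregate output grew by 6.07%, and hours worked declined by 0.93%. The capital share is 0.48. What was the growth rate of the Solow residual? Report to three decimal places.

0.453%

Labor's share = 1 − 0.48 = 0.52.
The capital stock: 0.48 × 12.71 = 6.1008 pp.
Hours worked: 0.52 × (-0.93) = -0.4836 pp.
TFP growth = 6.07 − 5.6172 = 0.4528%.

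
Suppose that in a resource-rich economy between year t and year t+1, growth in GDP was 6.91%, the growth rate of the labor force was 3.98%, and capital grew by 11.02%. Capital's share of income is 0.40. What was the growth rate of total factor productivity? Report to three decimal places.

0.114%

Labor's share = 1 − 0.4 = 0.6.
Capital: 0.4 × 11.02 = 4.408 pp.
The labor force: 0.6 × 3.98 = 2.388 pp.
TFP growth = 6.91 − 6.796 = 0.114%.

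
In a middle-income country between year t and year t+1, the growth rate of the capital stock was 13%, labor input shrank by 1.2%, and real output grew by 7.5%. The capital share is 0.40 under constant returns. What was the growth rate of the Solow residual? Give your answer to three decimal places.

Labor's share = 1 − 0.4 = 0.6.
The capital stock: 0.4 × 13 = 5.2 pp.
Labor input: 0.6 × (-1.2) = -0.72 pp.
TFP growth = 7.5 − 4.48 = 3.02%.

3.020%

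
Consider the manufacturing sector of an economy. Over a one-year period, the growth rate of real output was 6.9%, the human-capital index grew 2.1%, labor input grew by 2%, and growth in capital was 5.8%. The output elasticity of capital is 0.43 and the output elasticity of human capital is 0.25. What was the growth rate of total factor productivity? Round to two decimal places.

3.24%

Labor's share = 1 − 0.43 − 0.25 = 0.32.
Capital: 0.43 × 5.8 = 2.494 pp.
The human-capital index: 0.25 × 2.1 = 0.525 pp.
Labor input: 0.32 × 2 = 0.64 pp.
TFP growth = 6.9 − 3.659 = 3.241%.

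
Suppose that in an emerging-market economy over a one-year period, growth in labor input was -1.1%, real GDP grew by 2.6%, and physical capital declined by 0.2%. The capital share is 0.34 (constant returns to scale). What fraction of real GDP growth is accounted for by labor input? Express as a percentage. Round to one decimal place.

Labor's share = 1 − 0.34 = 0.66.
Labor input contributed 0.66 × (-1.1) = -0.726 pp.
Share of growth = -0.726 / 2.6 × 100 = -27.923%.

-27.9%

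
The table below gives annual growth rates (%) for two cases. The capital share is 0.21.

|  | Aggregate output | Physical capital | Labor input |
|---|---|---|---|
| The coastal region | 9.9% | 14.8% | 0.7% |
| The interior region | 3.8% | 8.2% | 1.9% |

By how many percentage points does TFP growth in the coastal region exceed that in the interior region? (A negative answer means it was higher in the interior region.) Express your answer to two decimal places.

5.66 percentage points

Labor's share = 1 − 0.21 = 0.79.
The coastal region: TFP = 9.9 − 3.108 − 0.553 = 6.239%.
The interior region: TFP = 3.8 − 1.722 − 1.501 = 0.577%.
Difference = 6.239 − (0.577) = 5.662 pp.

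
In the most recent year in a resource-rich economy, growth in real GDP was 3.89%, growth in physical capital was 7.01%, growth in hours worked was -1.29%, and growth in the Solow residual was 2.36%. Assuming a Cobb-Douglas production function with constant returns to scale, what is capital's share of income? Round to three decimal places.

gY = gA + α·gK + (1−α)·gL, so gY − gA − gL = α(gK − gL).
3.89 − 2.36 + 1.29 = α × (7.01 − (-1.29)).
2.82 = 8.3 α, so α = 0.33976.

Capital's share of income is 0.340.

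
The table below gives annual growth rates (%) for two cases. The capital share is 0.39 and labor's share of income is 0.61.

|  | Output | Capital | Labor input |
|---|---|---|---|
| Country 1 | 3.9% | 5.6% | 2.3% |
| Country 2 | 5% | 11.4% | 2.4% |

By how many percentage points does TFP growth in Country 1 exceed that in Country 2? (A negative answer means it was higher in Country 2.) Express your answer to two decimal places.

1.22 percentage points

Labor's share = 1 − 0.39 = 0.61.
Country 1: TFP = 3.9 − 2.184 − 1.403 = 0.313%.
Country 2: TFP = 5 − 4.446 − 1.464 = -0.91%.
Difference = 0.313 − (-0.91) = 1.223 pp.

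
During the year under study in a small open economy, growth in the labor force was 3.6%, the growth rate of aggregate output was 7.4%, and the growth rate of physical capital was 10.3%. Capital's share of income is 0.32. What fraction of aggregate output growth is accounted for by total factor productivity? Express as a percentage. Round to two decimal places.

Labor's share = 1 − 0.32 = 0.68.
Physical capital: 0.32 × 10.3 = 3.296 pp.
The labor force: 0.68 × 3.6 = 2.448 pp.
TFP growth = 7.4 − 5.744 = 1.656%.
TFP share of growth = 1.656 / 7.4 × 100 = 22.3784%.

22.38%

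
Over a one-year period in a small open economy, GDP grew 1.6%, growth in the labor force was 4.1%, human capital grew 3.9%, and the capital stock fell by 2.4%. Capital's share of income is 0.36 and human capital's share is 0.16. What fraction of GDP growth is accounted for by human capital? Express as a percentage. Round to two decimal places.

39.00%

Human capital contributed 0.16 × 3.9 = 0.624 pp.
Share of growth = 0.624 / 1.6 × 100 = 39%.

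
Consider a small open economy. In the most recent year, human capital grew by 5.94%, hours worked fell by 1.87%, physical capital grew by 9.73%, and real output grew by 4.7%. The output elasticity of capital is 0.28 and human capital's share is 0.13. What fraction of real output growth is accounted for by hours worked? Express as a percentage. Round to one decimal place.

Labor's share = 1 − 0.28 − 0.13 = 0.59.
Hours worked contributed 0.59 × (-1.87) = -1.1033 pp.
Share of growth = -1.1033 / 4.7 × 100 = -23.474%.

Hours worked accounted for -23.5% of growth.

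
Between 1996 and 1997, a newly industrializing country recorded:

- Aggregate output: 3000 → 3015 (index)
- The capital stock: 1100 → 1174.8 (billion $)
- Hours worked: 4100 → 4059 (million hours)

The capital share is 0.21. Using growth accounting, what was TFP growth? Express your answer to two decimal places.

-0.14%

Aggregate output growth = (3015 − 3000) / 3000 = 0.5%.
The capital stock growth = (1174.8 − 1100) / 1100 = 6.8%.
Hours worked growth = (4059 − 4100) / 4100 = -1%.
Labor's share = 1 − 0.21 = 0.79.
The capital stock: 0.21 × 6.8 = 1.428 pp.
Hours worked: 0.79 × (-1) = -0.79 pp.
TFP growth = 0.5 − 0.638 = -0.138%.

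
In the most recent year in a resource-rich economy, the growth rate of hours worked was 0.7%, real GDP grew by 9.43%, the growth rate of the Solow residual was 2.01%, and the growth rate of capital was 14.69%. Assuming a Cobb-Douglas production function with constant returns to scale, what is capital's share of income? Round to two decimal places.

gY = gA + α·gK + (1−α)·gL, so gY − gA − gL = α(gK − gL).
9.43 − 2.01 − 0.7 = α × (14.69 − 0.7).
6.72 = 13.99 α, so α = 0.4803.

0.48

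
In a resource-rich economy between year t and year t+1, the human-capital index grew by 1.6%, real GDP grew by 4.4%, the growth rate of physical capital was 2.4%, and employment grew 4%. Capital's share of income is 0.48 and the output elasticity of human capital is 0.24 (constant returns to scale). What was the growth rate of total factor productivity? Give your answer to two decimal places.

1.74%

Labor's share = 1 − 0.48 − 0.24 = 0.28.
Physical capital: 0.48 × 2.4 = 1.152 pp.
The human-capital index: 0.24 × 1.6 = 0.384 pp.
Employment: 0.28 × 4 = 1.12 pp.
TFP growth = 4.4 − 2.656 = 1.744%.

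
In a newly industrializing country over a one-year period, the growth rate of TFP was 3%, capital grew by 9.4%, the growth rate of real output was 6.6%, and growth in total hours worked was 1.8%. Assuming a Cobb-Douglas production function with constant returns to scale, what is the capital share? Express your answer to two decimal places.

gY = gA + α·gK + (1−α)·gL, so gY − gA − gL = α(gK − gL).
6.6 − 3 − 1.8 = α × (9.4 − 1.8).
1.8 = 7.6 α, so α = 0.2368.

0.24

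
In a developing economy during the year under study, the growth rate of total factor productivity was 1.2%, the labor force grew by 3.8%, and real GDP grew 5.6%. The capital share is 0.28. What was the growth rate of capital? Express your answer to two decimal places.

5.94%

Labor's share = 1 − 0.28 = 0.72.
gY = gA + 0.72×3.8 + 0.28×g.
0.28×g = 5.6 − 1.2 − 2.736 = 1.664.
g = 1.664 / 0.28 = 5.9429%.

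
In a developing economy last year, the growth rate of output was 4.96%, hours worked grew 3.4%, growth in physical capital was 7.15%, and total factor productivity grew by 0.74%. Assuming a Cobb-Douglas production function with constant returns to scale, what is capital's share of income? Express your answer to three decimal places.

gY = gA + α·gK + (1−α)·gL, so gY − gA − gL = α(gK − gL).
4.96 − 0.74 − 3.4 = α × (7.15 − 3.4).
0.82 = 3.75 α, so α = 0.21867.

α = 0.219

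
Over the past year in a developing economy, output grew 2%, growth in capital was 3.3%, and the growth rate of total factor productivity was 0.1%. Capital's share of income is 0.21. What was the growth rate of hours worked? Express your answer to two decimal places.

Labor's share = 1 − 0.21 = 0.79.
gY = gA + 0.21×3.3 + 0.79×g.
0.79×g = 2 − 0.1 − 0.693 = 1.207.
g = 1.207 / 0.79 = 1.5278%.

Hours worked growth was 1.53%.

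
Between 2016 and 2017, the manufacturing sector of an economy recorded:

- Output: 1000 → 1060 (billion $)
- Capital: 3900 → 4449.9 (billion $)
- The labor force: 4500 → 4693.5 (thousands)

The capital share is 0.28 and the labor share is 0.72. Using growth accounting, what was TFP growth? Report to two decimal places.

Output growth = (1060 − 1000) / 1000 = 6%.
Capital growth = (4449.9 − 3900) / 3900 = 14.1%.
The labor force growth = (4693.5 − 4500) / 4500 = 4.3%.
Labor's share = 1 − 0.28 = 0.72.
Capital: 0.28 × 14.1 = 3.948 pp.
The labor force: 0.72 × 4.3 = 3.096 pp.
TFP growth = 6 − 7.044 = -1.044%.

-1.04%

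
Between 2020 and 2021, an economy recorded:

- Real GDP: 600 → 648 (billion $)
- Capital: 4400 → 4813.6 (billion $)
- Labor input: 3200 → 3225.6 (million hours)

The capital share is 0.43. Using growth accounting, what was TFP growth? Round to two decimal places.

Real GDP growth = (648 − 600) / 600 = 8%.
Capital growth = (4813.6 − 4400) / 4400 = 9.4%.
Labor input growth = (3225.6 − 3200) / 3200 = 0.8%.
Labor's share = 1 − 0.43 = 0.57.
Capital: 0.43 × 9.4 = 4.042 pp.
Labor input: 0.57 × 0.8 = 0.456 pp.
TFP growth = 8 − 4.498 = 3.502%.

TFP growth was 3.50%.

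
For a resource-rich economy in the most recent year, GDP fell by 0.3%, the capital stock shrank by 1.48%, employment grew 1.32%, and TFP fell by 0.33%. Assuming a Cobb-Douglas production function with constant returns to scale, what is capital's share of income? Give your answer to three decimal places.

0.461

gY = gA + α·gK + (1−α)·gL, so gY − gA − gL = α(gK − gL).
-0.3 + 0.33 − 1.32 = α × (-1.48 − 1.32).
-1.29 = -2.8 α, so α = 0.46071.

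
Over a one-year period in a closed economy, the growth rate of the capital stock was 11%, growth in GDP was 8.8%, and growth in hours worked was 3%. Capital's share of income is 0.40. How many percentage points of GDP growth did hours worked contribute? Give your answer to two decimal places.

1.80

Labor's share = 1 − 0.4 = 0.6.
Contribution = share × growth = 0.6 × 3 = 1.8 pp.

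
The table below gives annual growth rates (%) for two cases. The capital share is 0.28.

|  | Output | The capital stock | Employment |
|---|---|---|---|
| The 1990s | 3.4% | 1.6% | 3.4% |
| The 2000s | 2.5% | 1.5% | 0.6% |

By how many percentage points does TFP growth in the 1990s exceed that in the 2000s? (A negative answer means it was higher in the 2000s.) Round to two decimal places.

-1.14 percentage points

Labor's share = 1 − 0.28 = 0.72.
The 1990s: TFP = 3.4 − 0.448 − 2.448 = 0.504%.
The 2000s: TFP = 2.5 − 0.42 − 0.432 = 1.648%.
Difference = 0.504 − (1.648) = -1.144 pp.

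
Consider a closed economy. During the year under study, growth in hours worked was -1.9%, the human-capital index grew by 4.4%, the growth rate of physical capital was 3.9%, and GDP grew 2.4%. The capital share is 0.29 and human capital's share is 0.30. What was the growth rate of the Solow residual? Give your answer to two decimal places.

Labor's share = 1 − 0.29 − 0.3 = 0.41.
Physical capital: 0.29 × 3.9 = 1.131 pp.
The human-capital index: 0.3 × 4.4 = 1.32 pp.
Hours worked: 0.41 × (-1.9) = -0.779 pp.
TFP growth = 2.4 − 1.672 = 0.728%.

The Solow residual growth was 0.73%.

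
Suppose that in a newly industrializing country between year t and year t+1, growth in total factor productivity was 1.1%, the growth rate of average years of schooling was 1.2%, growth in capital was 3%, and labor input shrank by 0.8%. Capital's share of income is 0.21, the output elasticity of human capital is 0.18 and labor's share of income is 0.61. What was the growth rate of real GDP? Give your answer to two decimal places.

1.46%

Labor's share = 1 − 0.21 − 0.18 = 0.61.
Capital: 0.21 × 3 = 0.63 pp.
Average years of schooling: 0.18 × 1.2 = 0.216 pp.
Labor input: 0.61 × (-0.8) = -0.488 pp.
Output growth = 1.1 + 0.358 = 1.458%.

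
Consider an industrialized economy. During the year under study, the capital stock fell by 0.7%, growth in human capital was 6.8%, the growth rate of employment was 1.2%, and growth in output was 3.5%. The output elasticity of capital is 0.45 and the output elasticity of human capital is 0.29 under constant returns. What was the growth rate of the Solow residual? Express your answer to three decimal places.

1.531%

Labor's share = 1 − 0.45 − 0.29 = 0.26.
The capital stock: 0.45 × (-0.7) = -0.315 pp.
Human capital: 0.29 × 6.8 = 1.972 pp.
Employment: 0.26 × 1.2 = 0.312 pp.
TFP growth = 3.5 − 1.969 = 1.531%.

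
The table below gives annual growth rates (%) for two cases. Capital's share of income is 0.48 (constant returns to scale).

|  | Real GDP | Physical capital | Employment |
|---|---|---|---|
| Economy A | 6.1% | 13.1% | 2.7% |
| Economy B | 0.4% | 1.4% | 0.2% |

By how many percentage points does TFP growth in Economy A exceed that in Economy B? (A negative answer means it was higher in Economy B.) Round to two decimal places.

-1.22 percentage points

Labor's share = 1 − 0.48 = 0.52.
Economy A: TFP = 6.1 − 6.288 − 1.404 = -1.592%.
Economy B: TFP = 0.4 − 0.672 − 0.104 = -0.376%.
Difference = -1.592 − (-0.376) = -1.216 pp.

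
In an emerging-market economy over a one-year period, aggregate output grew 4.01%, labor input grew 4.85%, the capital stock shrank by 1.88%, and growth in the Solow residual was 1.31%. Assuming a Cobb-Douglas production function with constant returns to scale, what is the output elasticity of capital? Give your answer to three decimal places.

0.319

gY = gA + α·gK + (1−α)·gL, so gY − gA − gL = α(gK − gL).
4.01 − 1.31 − 4.85 = α × (-1.88 − 4.85).
-2.15 = -6.73 α, so α = 0.31947.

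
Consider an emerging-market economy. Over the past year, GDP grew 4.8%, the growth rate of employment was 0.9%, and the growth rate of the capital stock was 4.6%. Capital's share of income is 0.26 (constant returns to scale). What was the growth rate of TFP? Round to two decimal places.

Labor's share = 1 − 0.26 = 0.74.
The capital stock: 0.26 × 4.6 = 1.196 pp.
Employment: 0.74 × 0.9 = 0.666 pp.
TFP growth = 4.8 − 1.862 = 2.938%.

2.94%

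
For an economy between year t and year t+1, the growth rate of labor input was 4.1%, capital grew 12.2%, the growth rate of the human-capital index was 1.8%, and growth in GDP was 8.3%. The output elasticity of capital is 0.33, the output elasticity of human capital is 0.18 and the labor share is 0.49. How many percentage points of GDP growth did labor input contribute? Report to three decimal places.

Labor's share = 1 − 0.33 − 0.18 = 0.49.
Contribution = share × growth = 0.49 × 4.1 = 2.009 pp.

2.009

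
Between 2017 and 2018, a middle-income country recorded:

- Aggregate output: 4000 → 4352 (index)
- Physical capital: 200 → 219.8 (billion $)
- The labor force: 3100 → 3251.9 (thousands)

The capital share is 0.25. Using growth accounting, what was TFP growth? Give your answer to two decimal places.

2.65%

Aggregate output growth = (4352 − 4000) / 4000 = 8.8%.
Physical capital growth = (219.8 − 200) / 200 = 9.9%.
The labor force growth = (3251.9 − 3100) / 3100 = 4.9%.
Labor's share = 1 − 0.25 = 0.75.
Physical capital: 0.25 × 9.9 = 2.475 pp.
The labor force: 0.75 × 4.9 = 3.675 pp.
TFP growth = 8.8 − 6.15 = 2.65%.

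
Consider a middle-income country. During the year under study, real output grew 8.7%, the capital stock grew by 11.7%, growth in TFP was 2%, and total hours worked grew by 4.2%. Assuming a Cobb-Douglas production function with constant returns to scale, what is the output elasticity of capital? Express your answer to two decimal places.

gY = gA + α·gK + (1−α)·gL, so gY − gA − gL = α(gK − gL).
8.7 − 2 − 4.2 = α × (11.7 − 4.2).
2.5 = 7.5 α, so α = 0.3333.

0.33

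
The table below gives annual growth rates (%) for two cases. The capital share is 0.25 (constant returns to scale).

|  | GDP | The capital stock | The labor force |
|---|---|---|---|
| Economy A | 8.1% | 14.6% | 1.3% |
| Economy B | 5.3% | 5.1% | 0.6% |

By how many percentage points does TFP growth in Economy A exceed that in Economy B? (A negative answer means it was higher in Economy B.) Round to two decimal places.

-0.10 percentage points

Labor's share = 1 − 0.25 = 0.75.
Economy A: TFP = 8.1 − 3.65 − 0.975 = 3.475%.
Economy B: TFP = 5.3 − 1.275 − 0.45 = 3.575%.
Difference = 3.475 − (3.575) = -0.1 pp.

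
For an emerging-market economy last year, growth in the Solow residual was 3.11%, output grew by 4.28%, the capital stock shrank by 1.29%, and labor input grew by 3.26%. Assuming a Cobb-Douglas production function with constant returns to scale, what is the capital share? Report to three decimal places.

The capital share is 0.459.

gY = gA + α·gK + (1−α)·gL, so gY − gA − gL = α(gK − gL).
4.28 − 3.11 − 3.26 = α × (-1.29 − 3.26).
-2.09 = -4.55 α, so α = 0.45934.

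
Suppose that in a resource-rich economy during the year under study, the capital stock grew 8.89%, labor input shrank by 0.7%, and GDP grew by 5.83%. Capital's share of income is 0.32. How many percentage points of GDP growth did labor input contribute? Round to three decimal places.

-0.476 percentage points

Labor's share = 1 − 0.32 = 0.68.
Contribution = share × growth = 0.68 × (-0.7) = -0.476 pp.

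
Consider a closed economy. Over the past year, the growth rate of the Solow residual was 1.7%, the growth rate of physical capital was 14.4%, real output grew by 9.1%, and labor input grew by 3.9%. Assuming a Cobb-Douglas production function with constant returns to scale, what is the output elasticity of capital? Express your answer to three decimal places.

gY = gA + α·gK + (1−α)·gL, so gY − gA − gL = α(gK − gL).
9.1 − 1.7 − 3.9 = α × (14.4 − 3.9).
3.5 = 10.5 α, so α = 0.33333.

α = 0.333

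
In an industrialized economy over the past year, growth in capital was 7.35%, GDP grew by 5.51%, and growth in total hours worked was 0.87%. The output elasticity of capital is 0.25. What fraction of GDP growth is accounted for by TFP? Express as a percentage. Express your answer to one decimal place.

54.8%

Labor's share = 1 − 0.25 = 0.75.
Capital: 0.25 × 7.35 = 1.8375 pp.
Total hours worked: 0.75 × 0.87 = 0.6525 pp.
TFP growth = 5.51 − 2.49 = 3.02%.
TFP share of growth = 3.02 / 5.51 × 100 = 54.809%.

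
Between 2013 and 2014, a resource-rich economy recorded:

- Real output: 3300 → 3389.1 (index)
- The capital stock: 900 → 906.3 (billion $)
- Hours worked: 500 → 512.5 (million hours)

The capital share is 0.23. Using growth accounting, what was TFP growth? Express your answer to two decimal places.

Real output growth = (3389.1 − 3300) / 3300 = 2.7%.
The capital stock growth = (906.3 − 900) / 900 = 0.7%.
Hours worked growth = (512.5 − 500) / 500 = 2.5%.
Labor's share = 1 − 0.23 = 0.77.
The capital stock: 0.23 × 0.7 = 0.161 pp.
Hours worked: 0.77 × 2.5 = 1.925 pp.
TFP growth = 2.7 − 2.086 = 0.614%.

TFP growth was 0.61%.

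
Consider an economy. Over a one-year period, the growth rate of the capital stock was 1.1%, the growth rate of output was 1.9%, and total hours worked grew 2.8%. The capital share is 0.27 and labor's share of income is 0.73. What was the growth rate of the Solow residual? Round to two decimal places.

Labor's share = 1 − 0.27 = 0.73.
The capital stock: 0.27 × 1.1 = 0.297 pp.
Total hours worked: 0.73 × 2.8 = 2.044 pp.
TFP growth = 1.9 − 2.341 = -0.441%.

-0.44%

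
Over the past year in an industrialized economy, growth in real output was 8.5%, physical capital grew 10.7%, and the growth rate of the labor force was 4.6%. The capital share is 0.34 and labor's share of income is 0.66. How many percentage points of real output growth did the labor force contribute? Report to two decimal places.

Labor's share = 1 − 0.34 = 0.66.
Contribution = share × growth = 0.66 × 4.6 = 3.036 pp.

3.04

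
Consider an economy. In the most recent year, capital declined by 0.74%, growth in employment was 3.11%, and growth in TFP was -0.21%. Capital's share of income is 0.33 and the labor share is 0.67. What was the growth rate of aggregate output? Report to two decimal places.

Aggregate output growth was 1.63%.

Labor's share = 1 − 0.33 = 0.67.
Capital: 0.33 × (-0.74) = -0.2442 pp.
Employment: 0.67 × 3.11 = 2.0837 pp.
Output growth = -0.21 + 1.8395 = 1.6295%.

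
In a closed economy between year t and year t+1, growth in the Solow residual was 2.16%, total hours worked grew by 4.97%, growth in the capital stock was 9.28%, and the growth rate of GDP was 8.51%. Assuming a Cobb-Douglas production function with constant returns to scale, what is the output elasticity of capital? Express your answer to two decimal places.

gY = gA + α·gK + (1−α)·gL, so gY − gA − gL = α(gK − gL).
8.51 − 2.16 − 4.97 = α × (9.28 − 4.97).
1.38 = 4.31 α, so α = 0.3202.

0.32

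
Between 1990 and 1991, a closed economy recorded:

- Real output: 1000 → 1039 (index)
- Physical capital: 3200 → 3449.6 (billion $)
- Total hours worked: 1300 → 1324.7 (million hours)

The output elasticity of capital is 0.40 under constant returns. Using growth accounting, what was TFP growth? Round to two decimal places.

-0.36%

Real output growth = (1039 − 1000) / 1000 = 3.9%.
Physical capital growth = (3449.6 − 3200) / 3200 = 7.8%.
Total hours worked growth = (1324.7 − 1300) / 1300 = 1.9%.
Labor's share = 1 − 0.4 = 0.6.
Physical capital: 0.4 × 7.8 = 3.12 pp.
Total hours worked: 0.6 × 1.9 = 1.14 pp.
TFP growth = 3.9 − 4.26 = -0.36%.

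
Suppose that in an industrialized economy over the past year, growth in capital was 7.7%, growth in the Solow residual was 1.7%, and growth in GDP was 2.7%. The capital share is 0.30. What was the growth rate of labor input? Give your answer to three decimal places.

Labor's share = 1 − 0.3 = 0.7.
gY = gA + 0.3×7.7 + 0.7×g.
0.7×g = 2.7 − 1.7 − 2.31 = -1.31.
g = -1.31 / 0.7 = -1.87143%.

-1.871%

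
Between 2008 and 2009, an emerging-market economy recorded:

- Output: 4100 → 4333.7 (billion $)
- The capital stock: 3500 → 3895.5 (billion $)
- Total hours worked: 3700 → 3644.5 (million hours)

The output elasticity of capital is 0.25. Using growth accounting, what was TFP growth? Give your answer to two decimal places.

Output growth = (4333.7 − 4100) / 4100 = 5.7%.
The capital stock growth = (3895.5 − 3500) / 3500 = 11.3%.
Total hours worked growth = (3644.5 − 3700) / 3700 = -1.5%.
Labor's share = 1 − 0.25 = 0.75.
The capital stock: 0.25 × 11.3 = 2.825 pp.
Total hours worked: 0.75 × (-1.5) = -1.125 pp.
TFP growth = 5.7 − 1.7 = 4%.

TFP grew 4.00%.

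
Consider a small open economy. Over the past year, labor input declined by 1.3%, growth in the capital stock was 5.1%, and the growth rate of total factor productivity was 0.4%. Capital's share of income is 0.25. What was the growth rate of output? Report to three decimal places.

Labor's share = 1 − 0.25 = 0.75.
The capital stock: 0.25 × 5.1 = 1.275 pp.
Labor input: 0.75 × (-1.3) = -0.975 pp.
Output growth = 0.4 + 0.3 = 0.7%.

0.700%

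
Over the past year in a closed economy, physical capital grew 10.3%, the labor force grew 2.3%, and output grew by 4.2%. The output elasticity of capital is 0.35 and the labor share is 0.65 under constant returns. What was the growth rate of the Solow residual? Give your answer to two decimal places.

-0.90%

Labor's share = 1 − 0.35 = 0.65.
Physical capital: 0.35 × 10.3 = 3.605 pp.
The labor force: 0.65 × 2.3 = 1.495 pp.
TFP growth = 4.2 − 5.1 = -0.9%.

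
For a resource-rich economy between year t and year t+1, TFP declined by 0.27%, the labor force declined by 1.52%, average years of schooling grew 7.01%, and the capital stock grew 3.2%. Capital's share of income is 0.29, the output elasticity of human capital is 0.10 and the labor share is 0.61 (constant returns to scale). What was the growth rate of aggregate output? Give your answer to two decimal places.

Aggregate output growth was 0.43%.

Labor's share = 1 − 0.29 − 0.1 = 0.61.
The capital stock: 0.29 × 3.2 = 0.928 pp.
Average years of schooling: 0.1 × 7.01 = 0.701 pp.
The labor force: 0.61 × (-1.52) = -0.9272 pp.
Output growth = -0.27 + 0.7018 = 0.4318%.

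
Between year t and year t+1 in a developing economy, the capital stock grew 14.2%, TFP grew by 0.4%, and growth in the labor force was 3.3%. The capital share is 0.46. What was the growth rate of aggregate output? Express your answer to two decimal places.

Labor's share = 1 − 0.46 = 0.54.
The capital stock: 0.46 × 14.2 = 6.532 pp.
The labor force: 0.54 × 3.3 = 1.782 pp.
Output growth = 0.4 + 8.314 = 8.714%.

Aggregate output grew 8.71%.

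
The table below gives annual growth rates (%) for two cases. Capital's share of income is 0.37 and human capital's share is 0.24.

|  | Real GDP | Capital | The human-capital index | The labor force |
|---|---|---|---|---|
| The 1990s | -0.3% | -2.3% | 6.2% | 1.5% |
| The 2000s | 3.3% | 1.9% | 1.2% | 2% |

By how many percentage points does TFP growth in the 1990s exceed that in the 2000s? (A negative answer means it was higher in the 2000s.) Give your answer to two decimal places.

-3.05 percentage points

Labor's share = 1 − 0.37 − 0.24 = 0.39.
The 1990s: TFP = -0.3 + 0.851 − 1.488 − 0.585 = -1.522%.
The 2000s: TFP = 3.3 − 0.703 − 0.288 − 0.78 = 1.529%.
Difference = -1.522 − (1.529) = -3.051 pp.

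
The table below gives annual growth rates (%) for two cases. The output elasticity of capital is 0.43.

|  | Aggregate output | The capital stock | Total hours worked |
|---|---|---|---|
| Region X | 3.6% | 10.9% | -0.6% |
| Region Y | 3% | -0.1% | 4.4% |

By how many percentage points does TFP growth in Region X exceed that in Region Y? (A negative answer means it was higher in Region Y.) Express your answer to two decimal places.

Labor's share = 1 − 0.43 = 0.57.
Region X: TFP = 3.6 − 4.687 + 0.342 = -0.745%.
Region Y: TFP = 3 + 0.043 − 2.508 = 0.535%.
Difference = -0.745 − (0.535) = -1.28 pp.

-1.28 percentage points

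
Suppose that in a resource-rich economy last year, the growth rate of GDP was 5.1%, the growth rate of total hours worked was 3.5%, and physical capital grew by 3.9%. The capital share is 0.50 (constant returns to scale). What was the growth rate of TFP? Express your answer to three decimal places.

Labor's share = 1 − 0.5 = 0.5.
Physical capital: 0.5 × 3.9 = 1.95 pp.
Total hours worked: 0.5 × 3.5 = 1.75 pp.
TFP growth = 5.1 − 3.7 = 1.4%.

1.400%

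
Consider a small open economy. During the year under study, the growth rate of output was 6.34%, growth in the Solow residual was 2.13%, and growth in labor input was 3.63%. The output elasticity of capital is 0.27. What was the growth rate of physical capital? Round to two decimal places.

Labor's share = 1 − 0.27 = 0.73.
gY = gA + 0.73×3.63 + 0.27×g.
0.27×g = 6.34 − 2.13 − 2.6499 = 1.5601.
g = 1.5601 / 0.27 = 5.7781%.

Physical capital growth was 5.78%.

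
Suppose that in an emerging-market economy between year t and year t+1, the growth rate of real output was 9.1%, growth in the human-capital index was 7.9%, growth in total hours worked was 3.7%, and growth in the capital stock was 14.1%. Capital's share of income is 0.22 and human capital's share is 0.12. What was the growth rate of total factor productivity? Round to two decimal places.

2.61%

Labor's share = 1 − 0.22 − 0.12 = 0.66.
The capital stock: 0.22 × 14.1 = 3.102 pp.
The human-capital index: 0.12 × 7.9 = 0.948 pp.
Total hours worked: 0.66 × 3.7 = 2.442 pp.
TFP growth = 9.1 − 6.492 = 2.608%.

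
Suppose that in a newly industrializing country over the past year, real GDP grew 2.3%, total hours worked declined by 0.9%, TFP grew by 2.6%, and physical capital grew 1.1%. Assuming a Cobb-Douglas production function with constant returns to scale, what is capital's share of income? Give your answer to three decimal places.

Capital's share of income is 0.300.

gY = gA + α·gK + (1−α)·gL, so gY − gA − gL = α(gK − gL).
2.3 − 2.6 + 0.9 = α × (1.1 − (-0.9)).
0.6 = 2 α, so α = 0.3.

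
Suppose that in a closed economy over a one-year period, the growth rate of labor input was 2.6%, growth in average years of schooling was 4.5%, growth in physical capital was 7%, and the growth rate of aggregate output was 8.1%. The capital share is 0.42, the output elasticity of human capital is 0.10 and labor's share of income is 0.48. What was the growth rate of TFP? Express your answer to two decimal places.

3.46%

Labor's share = 1 − 0.42 − 0.1 = 0.48.
Physical capital: 0.42 × 7 = 2.94 pp.
Average years of schooling: 0.1 × 4.5 = 0.45 pp.
Labor input: 0.48 × 2.6 = 1.248 pp.
TFP growth = 8.1 − 4.638 = 3.462%.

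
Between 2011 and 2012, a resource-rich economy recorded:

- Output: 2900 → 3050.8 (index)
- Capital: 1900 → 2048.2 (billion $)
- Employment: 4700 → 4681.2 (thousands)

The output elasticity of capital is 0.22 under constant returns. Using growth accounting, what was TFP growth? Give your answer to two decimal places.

3.80%

Output growth = (3050.8 − 2900) / 2900 = 5.2%.
Capital growth = (2048.2 − 1900) / 1900 = 7.8%.
Employment growth = (4681.2 − 4700) / 4700 = -0.4%.
Labor's share = 1 − 0.22 = 0.78.
Capital: 0.22 × 7.8 = 1.716 pp.
Employment: 0.78 × (-0.4) = -0.312 pp.
TFP growth = 5.2 − 1.404 = 3.796%.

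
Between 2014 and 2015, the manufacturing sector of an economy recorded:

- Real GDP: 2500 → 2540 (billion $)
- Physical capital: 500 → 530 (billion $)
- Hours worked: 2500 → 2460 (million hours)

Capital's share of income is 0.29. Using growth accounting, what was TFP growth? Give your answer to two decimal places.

1.00%

Real GDP growth = (2540 − 2500) / 2500 = 1.6%.
Physical capital growth = (530 − 500) / 500 = 6%.
Hours worked growth = (2460 − 2500) / 2500 = -1.6%.
Labor's share = 1 − 0.29 = 0.71.
Physical capital: 0.29 × 6 = 1.74 pp.
Hours worked: 0.71 × (-1.6) = -1.136 pp.
TFP growth = 1.6 − 0.604 = 0.996%.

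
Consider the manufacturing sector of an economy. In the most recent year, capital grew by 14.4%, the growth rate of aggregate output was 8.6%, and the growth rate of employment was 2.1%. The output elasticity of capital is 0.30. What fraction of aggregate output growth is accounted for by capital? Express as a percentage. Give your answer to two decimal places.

Capital contributed 0.3 × 14.4 = 4.32 pp.
Share of growth = 4.32 / 8.6 × 100 = 50.2326%.

Capital accounted for 50.23% of growth.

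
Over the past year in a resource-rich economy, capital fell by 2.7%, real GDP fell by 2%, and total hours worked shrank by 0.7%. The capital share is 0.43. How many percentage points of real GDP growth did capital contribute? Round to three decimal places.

-1.161 percentage points

Contribution = share × growth = 0.43 × (-2.7) = -1.161 pp.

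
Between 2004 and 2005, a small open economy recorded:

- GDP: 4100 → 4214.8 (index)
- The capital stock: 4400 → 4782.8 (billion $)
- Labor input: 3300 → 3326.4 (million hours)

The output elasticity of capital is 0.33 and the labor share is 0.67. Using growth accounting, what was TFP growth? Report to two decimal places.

-0.61%

GDP growth = (4214.8 − 4100) / 4100 = 2.8%.
The capital stock growth = (4782.8 − 4400) / 4400 = 8.7%.
Labor input growth = (3326.4 − 3300) / 3300 = 0.8%.
Labor's share = 1 − 0.33 = 0.67.
The capital stock: 0.33 × 8.7 = 2.871 pp.
Labor input: 0.67 × 0.8 = 0.536 pp.
TFP growth = 2.8 − 3.407 = -0.607%.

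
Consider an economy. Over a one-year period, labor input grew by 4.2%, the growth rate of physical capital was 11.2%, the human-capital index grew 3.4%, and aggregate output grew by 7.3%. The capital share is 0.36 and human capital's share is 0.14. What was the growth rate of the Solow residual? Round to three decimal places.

0.692%

Labor's share = 1 − 0.36 − 0.14 = 0.5.
Physical capital: 0.36 × 11.2 = 4.032 pp.
The human-capital index: 0.14 × 3.4 = 0.476 pp.
Labor input: 0.5 × 4.2 = 2.1 pp.
TFP growth = 7.3 − 6.608 = 0.692%.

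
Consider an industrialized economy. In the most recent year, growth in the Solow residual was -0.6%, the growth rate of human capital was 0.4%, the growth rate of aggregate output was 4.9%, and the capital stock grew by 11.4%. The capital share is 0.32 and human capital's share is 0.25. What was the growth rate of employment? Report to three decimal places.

Employment grew 4.074%.

Labor's share = 1 − 0.32 − 0.25 = 0.43.
gY = gA + 0.32×11.4 + 0.25×0.4 + 0.43×g.
0.43×g = 4.9 + 0.6 − 3.748 = 1.752.
g = 1.752 / 0.43 = 4.07442%.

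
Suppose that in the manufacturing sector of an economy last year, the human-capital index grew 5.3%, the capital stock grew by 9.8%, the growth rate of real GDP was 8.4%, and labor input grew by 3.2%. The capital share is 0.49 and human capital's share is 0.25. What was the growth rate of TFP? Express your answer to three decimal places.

Labor's share = 1 − 0.49 − 0.25 = 0.26.
The capital stock: 0.49 × 9.8 = 4.802 pp.
The human-capital index: 0.25 × 5.3 = 1.325 pp.
Labor input: 0.26 × 3.2 = 0.832 pp.
TFP growth = 8.4 − 6.959 = 1.441%.

TFP growth was 1.441%.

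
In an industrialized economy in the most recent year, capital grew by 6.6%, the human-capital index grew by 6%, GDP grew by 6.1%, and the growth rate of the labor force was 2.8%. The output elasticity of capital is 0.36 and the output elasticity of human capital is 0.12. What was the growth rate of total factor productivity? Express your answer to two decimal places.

Labor's share = 1 − 0.36 − 0.12 = 0.52.
Capital: 0.36 × 6.6 = 2.376 pp.
The human-capital index: 0.12 × 6 = 0.72 pp.
The labor force: 0.52 × 2.8 = 1.456 pp.
TFP growth = 6.1 − 4.552 = 1.548%.

1.55%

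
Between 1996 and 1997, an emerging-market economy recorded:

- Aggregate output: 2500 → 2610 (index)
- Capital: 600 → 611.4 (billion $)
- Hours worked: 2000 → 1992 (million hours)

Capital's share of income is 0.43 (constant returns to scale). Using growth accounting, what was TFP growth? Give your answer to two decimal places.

3.81%

Aggregate output growth = (2610 − 2500) / 2500 = 4.4%.
Capital growth = (611.4 − 600) / 600 = 1.9%.
Hours worked growth = (1992 − 2000) / 2000 = -0.4%.
Labor's share = 1 − 0.43 = 0.57.
Capital: 0.43 × 1.9 = 0.817 pp.
Hours worked: 0.57 × (-0.4) = -0.228 pp.
TFP growth = 4.4 − 0.589 = 3.811%.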